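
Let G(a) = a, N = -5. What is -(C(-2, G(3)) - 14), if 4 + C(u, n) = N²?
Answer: -7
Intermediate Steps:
C(u, n) = 21 (C(u, n) = -4 + (-5)² = -4 + 25 = 21)
-(C(-2, G(3)) - 14) = -(21 - 14) = -7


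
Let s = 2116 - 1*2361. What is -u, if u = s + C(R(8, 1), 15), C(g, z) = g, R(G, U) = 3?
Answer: 242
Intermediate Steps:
s = -245 (s = 2116 - 2361 = -245)
u = -242 (u = -245 + 3 = -242)
-u = -1*(-242) = 242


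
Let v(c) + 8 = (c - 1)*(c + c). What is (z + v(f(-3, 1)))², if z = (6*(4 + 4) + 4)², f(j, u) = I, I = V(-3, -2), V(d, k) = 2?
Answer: 7290000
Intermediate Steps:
I = 2
f(j, u) = 2
v(c) = -8 + 2*c*(-1 + c) (v(c) = -8 + (c - 1)*(c + c) = -8 + (-1 + c)*(2*c) = -8 + 2*c*(-1 + c))
z = 2704 (z = (6*8 + 4)² = (48 + 4)² = 52² = 2704)
(z + v(f(-3, 1)))² = (2704 + (-8 - 2*2 + 2*2²))² = (2704 + (-8 - 4 + 2*4))² = (2704 + (-8 - 4 + 8))² = (2704 - 4)² = 2700² = 7290000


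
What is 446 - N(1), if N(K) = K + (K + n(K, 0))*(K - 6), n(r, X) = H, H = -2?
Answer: 440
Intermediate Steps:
n(r, X) = -2
N(K) = K + (-6 + K)*(-2 + K) (N(K) = K + (K - 2)*(K - 6) = K + (-2 + K)*(-6 + K) = K + (-6 + K)*(-2 + K))
446 - N(1) = 446 - (12 + 1² - 7*1) = 446 - (12 + 1 - 7) = 446 - 1*6 = 446 - 6 = 440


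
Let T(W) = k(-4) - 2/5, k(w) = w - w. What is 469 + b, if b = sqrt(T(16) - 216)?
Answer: 469 + I*sqrt(5410)/5 ≈ 469.0 + 14.711*I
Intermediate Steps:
k(w) = 0
T(W) = -2/5 (T(W) = 0 - 2/5 = -2/5)
b = I*sqrt(5410)/5 (b = sqrt(-2/5 - 216) = sqrt(-1082/5) = I*sqrt(5410)/5 ≈ 14.711*I)
469 + b = 469 + I*sqrt(5410)/5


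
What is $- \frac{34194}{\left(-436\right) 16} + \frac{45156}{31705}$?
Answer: $\frac{699564513}{110587040} \approx 6.3259$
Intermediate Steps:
$- \frac{34194}{\left(-436\right) 16} + \frac{45156}{31705} = - \frac{34194}{-6976} + 45156 \cdot \frac{1}{31705} = \left(-34194\right) \left(- \frac{1}{6976}\right) + \frac{45156}{31705} = \frac{17097}{3488} + \frac{45156}{31705} = \frac{699564513}{110587040}$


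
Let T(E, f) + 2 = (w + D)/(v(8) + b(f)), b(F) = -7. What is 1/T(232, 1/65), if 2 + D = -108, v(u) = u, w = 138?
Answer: 1/26 ≈ 0.038462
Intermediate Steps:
D = -110 (D = -2 - 108 = -110)
T(E, f) = 26 (T(E, f) = -2 + (138 - 110)/(8 - 7) = -2 + 28/1 = -2 + 28*1 = -2 + 28 = 26)
1/T(232, 1/65) = 1/26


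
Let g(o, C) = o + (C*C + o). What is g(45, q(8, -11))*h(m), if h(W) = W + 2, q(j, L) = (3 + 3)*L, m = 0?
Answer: 8892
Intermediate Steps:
q(j, L) = 6*L
h(W) = 2 + W
g(o, C) = C² + 2*o (g(o, C) = o + (C² + o) = o + (o + C²) = C² + 2*o)
g(45, q(8, -11))*h(m) = ((6*(-11))² + 2*45)*(2 + 0) = ((-66)² + 90)*2 = (4356 + 90)*2 = 4446*2 = 8892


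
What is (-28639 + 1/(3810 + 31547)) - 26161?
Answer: -1937563599/35357 ≈ -54800.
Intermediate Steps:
(-28639 + 1/(3810 + 31547)) - 26161 = (-28639 + 1/35357) - 26161 = -1012589122/35357 - 26161 = -1937563599/35357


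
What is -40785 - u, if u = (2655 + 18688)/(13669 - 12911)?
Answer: -30936373/758 ≈ -40813.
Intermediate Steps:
u = 21343/758 ≈ 28.157
-40785 - u = -40785 - 1*21343/758 = -40785 - 21343/758 = -30936373/758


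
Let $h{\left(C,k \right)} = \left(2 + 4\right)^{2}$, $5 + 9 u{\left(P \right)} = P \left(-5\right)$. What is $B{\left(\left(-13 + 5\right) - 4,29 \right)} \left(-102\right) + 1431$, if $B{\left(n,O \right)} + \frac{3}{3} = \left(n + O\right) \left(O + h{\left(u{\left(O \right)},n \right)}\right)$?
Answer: $-111177$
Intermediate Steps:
$u{\left(P \right)} = - \frac{5}{9} - \frac{5 P}{9}$ ($u{\left(P \right)} = - \frac{5}{9} + \frac{P \left(-5\right)}{9} = - \frac{5}{9} + \frac{\left(-5\right) P}{9} = - \frac{5}{9} - \frac{5 P}{9}$)
$h{\left(C,k \right)} = 36$ ($h{\left(C,k \right)} = 6^{2} = 36$)
$B{\left(n,O \right)} = -1 + \left(36 + O\right) \left(O + n\right)$ ($B{\left(n,O \right)} = -1 + \left(n + O\right) \left(O + 36\right) = -1 + \left(O + n\right) \left(36 + O\right) = -1 + \left(36 + O\right) \left(O + n\right)$)
$B{\left(\left(-13 + 5\right) - 4,29 \right)} \left(-102\right) + 1431 = \left(-1 + 29^{2} + 36 \cdot 29 + 36 \left(\left(-13 + 5\right) - 4\right) + 29 \left(\left(-13 + 5\right) - 4\right)\right) \left(-102\right) + 1431 = \left(-1 + 841 + 1044 + 36 \left(-8 - 4\right) + 29 \left(-8 - 4\right)\right) \left(-102\right) + 1431 = \left(-1 + 841 + 1044 + 36 \left(-12\right) + 29 \left(-12\right)\right) \left(-102\right) + 1431 = \left(-1 + 841 + 1044 - 432 - 348\right) \left(-102\right) + 1431 = 1104 \left(-102\right) + 1431 = -112608 + 1431 = -111177$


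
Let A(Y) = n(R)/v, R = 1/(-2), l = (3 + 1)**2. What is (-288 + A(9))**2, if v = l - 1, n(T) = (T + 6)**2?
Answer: 294431281/3600 ≈ 81787.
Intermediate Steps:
l = 16 (l = 4**2 = 16)
R = -1/2 ≈ -0.50000
n(T) = (6 + T)**2
v = 15 (v = 16 - 1 = 15)
A(Y) = 121/60 (A(Y) = (6 - 1/2)**2/15 = (11/2)**2*(1/15) = (121/4)*(1/15) = 121/60)
(-288 + A(9))**2 = (-288 + 121/60)**2 = (-17159/60)**2 = 294431281/3600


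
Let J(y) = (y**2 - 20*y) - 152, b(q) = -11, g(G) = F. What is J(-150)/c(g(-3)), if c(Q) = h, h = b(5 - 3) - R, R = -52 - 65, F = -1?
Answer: 12674/53 ≈ 239.13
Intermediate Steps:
g(G) = -1
R = -117
J(y) = -152 + y**2 - 20*y
h = 106 (h = -11 - 1*(-117) = -11 + 117 = 106)
c(Q) = 106
J(-150)/c(g(-3)) = (-152 + (-150)**2 - 20*(-150))/106 = (-152 + 22500 + 3000)*(1/106) = 25348*(1/106) = 12674/53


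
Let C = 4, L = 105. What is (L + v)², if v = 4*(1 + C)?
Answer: 15625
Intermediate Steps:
v = 20 (v = 4*(1 + 4) = 4*5 = 20)
(L + v)² = (105 + 20)² = 125² = 15625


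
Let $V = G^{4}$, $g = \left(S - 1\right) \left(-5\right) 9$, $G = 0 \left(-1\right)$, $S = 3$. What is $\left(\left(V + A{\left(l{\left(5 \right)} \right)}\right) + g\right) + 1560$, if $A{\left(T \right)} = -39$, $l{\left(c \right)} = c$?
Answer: $1431$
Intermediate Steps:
$G = 0$
$g = -90$ ($g = \left(3 - 1\right) \left(-5\right) 9 = 2 \left(-5\right) 9 = \left(-10\right) 9 = -90$)
$V = 0$ ($V = 0^{4} = 0$)
$\left(\left(V + A{\left(l{\left(5 \right)} \right)}\right) + g\right) + 1560 = \left(\left(0 - 39\right) - 90\right) + 1560 = \left(-39 - 90\right) + 1560 = -129 + 1560 = 1431$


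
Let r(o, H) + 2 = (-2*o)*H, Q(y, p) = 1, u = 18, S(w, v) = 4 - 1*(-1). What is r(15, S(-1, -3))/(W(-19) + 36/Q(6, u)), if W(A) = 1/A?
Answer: -2888/683 ≈ -4.2284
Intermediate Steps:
S(w, v) = 5 (S(w, v) = 4 + 1 = 5)
W(A) = 1/A
r(o, H) = -2 - 2*H*o (r(o, H) = -2 + (-2*o)*H = -2 - 2*H*o)
r(15, S(-1, -3))/(W(-19) + 36/Q(6, u)) = (-2 - 2*5*15)/(1/(-19) + 36/1) = (-2 - 150)/(-1/19 + 36*1) = -152/(-1/19 + 36) = -152/683/19 = -152*19/683 = -2888/683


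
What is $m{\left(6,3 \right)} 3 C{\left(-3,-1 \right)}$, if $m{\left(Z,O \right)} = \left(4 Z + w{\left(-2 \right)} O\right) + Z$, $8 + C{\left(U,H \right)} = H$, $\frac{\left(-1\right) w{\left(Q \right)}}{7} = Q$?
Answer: $-1944$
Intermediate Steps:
$w{\left(Q \right)} = - 7 Q$
$C{\left(U,H \right)} = -8 + H$
$m{\left(Z,O \right)} = 5 Z + 14 O$ ($m{\left(Z,O \right)} = \left(4 Z + \left(-7\right) \left(-2\right) O\right) + Z = \left(4 Z + 14 O\right) + Z = 5 Z + 14 O$)
$m{\left(6,3 \right)} 3 C{\left(-3,-1 \right)} = \left(5 \cdot 6 + 14 \cdot 3\right) 3 \left(-8 - 1\right) = \left(30 + 42\right) 3 \left(-9\right) = 72 \cdot 3 \left(-9\right) = 216 \left(-9\right) = -1944$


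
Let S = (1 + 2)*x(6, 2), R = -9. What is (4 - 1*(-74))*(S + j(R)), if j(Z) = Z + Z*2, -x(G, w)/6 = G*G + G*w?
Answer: -69498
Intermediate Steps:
x(G, w) = -6*G**2 - 6*G*w (x(G, w) = -6*(G*G + G*w) = -6*(G**2 + G*w) = -6*G**2 - 6*G*w)
S = -864 (S = (1 + 2)*(-6*6*(6 + 2)) = 3*(-6*6*8) = 3*(-288) = -864)
j(Z) = 3*Z (j(Z) = Z + 2*Z = 3*Z)
(4 - 1*(-74))*(S + j(R)) = (4 - 1*(-74))*(-864 + 3*(-9)) = (4 + 74)*(-864 - 27) = 78*(-891) = -69498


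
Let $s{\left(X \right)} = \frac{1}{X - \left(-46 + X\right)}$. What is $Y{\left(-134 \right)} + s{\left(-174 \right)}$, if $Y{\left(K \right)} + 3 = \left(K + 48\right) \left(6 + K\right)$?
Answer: $\frac{506231}{46} \approx 11005.0$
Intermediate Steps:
$Y{\left(K \right)} = -3 + \left(6 + K\right) \left(48 + K\right)$ ($Y{\left(K \right)} = -3 + \left(K + 48\right) \left(6 + K\right) = -3 + \left(48 + K\right) \left(6 + K\right) = -3 + \left(6 + K\right) \left(48 + K\right)$)
$s{\left(X \right)} = \frac{1}{46}$
$Y{\left(-134 \right)} + s{\left(-174 \right)} = \left(285 + \left(-134\right)^{2} + 54 \left(-134\right)\right) + \frac{1}{46} = \left(285 + 17956 - 7236\right) + \frac{1}{46} = 11005 + \frac{1}{46} = \frac{506231}{46}$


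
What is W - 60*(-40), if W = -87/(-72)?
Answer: 57629/24 ≈ 2401.2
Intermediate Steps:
W = 29/24 (W = -87*(-1/72) = 29/24 ≈ 1.2083)
W - 60*(-40) = 29/24 - 60*(-40) = 29/24 + 2400 = 57629/24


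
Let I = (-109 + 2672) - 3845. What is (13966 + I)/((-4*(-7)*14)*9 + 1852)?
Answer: 3171/1345 ≈ 2.3576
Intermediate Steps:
I = -1282 (I = 2563 - 3845 = -1282)
(13966 + I)/((-4*(-7)*14)*9 + 1852) = (13966 - 1282)/((-4*(-7)*14)*9 + 1852) = 12684/((28*14)*9 + 1852) = 12684/(392*9 + 1852) = 12684/(3528 + 1852) = 12684/5380 = 12684*(1/5380) = 3171/1345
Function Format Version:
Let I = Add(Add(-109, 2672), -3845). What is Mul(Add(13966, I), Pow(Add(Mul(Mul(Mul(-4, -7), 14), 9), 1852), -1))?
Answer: Rational(3171, 1345) ≈ 2.3576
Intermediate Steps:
I = -1282 (I = Add(2563, -3845) = -1282)
Mul(Add(13966, I), Pow(Add(Mul(Mul(Mul(-4, -7), 14), 9), 1852), -1)) = Mul(Add(13966, -1282), Pow(Add(Mul(Mul(Mul(-4, -7), 14), 9), 1852), -1)) = Mul(12684, Pow(Add(Mul(Mul(28, 14), 9), 1852), -1)) = Mul(12684, Pow(Add(Mul(392, 9), 1852), -1)) = Mul(12684, Pow(Add(3528, 1852), -1)) = Mul(12684, Pow(5380, -1)) = Mul(12684, Rational(1, 5380)) = Rational(3171, 1345)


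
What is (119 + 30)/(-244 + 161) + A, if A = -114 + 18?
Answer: -8117/83 ≈ -97.795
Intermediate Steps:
A = -96
(119 + 30)/(-244 + 161) + A = (119 + 30)/(-244 + 161) - 96 = 149/(-83) - 96 = 149*(-1/83) - 96 = -149/83 - 96 = -8117/83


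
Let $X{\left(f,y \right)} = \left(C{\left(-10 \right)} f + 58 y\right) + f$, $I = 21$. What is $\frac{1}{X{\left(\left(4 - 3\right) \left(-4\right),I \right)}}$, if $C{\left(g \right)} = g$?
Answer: $\frac{1}{1254} \approx 0.00079745$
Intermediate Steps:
$X{\left(f,y \right)} = - 9 f + 58 y$ ($X{\left(f,y \right)} = \left(- 10 f + 58 y\right) + f = - 9 f + 58 y$)
$\frac{1}{X{\left(\left(4 - 3\right) \left(-4\right),I \right)}} = \frac{1}{- 9 \left(4 - 3\right) \left(-4\right) + 58 \cdot 21} = \frac{1}{- 9 \cdot 1 \left(-4\right) + 1218} = \frac{1}{\left(-9\right) \left(-4\right) + 1218} = \frac{1}{36 + 1218} = \frac{1}{1254}$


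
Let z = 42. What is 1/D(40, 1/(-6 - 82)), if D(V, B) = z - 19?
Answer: 1/23 ≈ 0.043478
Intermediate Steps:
D(V, B) = 23 (D(V, B) = 42 - 19 = 23)
1/D(40, 1/(-6 - 82)) = 1/23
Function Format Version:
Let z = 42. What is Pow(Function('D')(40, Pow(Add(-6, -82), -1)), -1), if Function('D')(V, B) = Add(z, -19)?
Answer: Rational(1, 23) ≈ 0.043478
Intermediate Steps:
Function('D')(V, B) = 23 (Function('D')(V, B) = Add(42, -19) = 23)
Pow(Function('D')(40, Pow(Add(-6, -82), -1)), -1) = Pow(23, -1) = Rational(1, 23)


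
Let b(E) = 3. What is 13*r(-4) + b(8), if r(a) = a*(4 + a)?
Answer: 3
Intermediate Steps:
13*r(-4) + b(8) = 13*(-4*(4 - 4)) + 3 = 13*(-4*0) + 3 = 13*0 + 3 = 0 + 3 = 3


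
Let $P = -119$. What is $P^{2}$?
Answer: $14161$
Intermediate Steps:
$P^{2} = \left(-119\right)^{2} = 14161$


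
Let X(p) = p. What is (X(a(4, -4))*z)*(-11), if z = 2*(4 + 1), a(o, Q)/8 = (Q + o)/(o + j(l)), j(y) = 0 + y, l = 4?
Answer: 0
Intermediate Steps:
j(y) = y
a(o, Q) = 8*(Q + o)/(4 + o) (a(o, Q) = 8*((Q + o)/(o + 4)) = 8*((Q + o)/(4 + o)) = 8*(Q + o)/(4 + o))
z = 10 (z = 2*5 = 10)
(X(a(4, -4))*z)*(-11) = ((8*(-4 + 4)/(4 + 4))*10)*(-11) = ((8*0/8)*10)*(-11) = ((8*(1/8)*0)*10)*(-11) = (0*10)*(-11) = 0*(-11) = 0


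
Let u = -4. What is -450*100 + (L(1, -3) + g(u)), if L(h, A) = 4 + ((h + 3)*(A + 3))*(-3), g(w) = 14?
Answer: -44982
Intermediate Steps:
L(h, A) = 4 - 3*(3 + A)*(3 + h) (L(h, A) = 4 + ((3 + h)*(3 + A))*(-3) = 4 + ((3 + A)*(3 + h))*(-3) = 4 - 3*(3 + A)*(3 + h))
-450*100 + (L(1, -3) + g(u)) = -450*100 + ((-23 - 9*(-3) - 9*1 - 3*(-3)*1) + 14) = -45000 + ((-23 + 27 - 9 + 9) + 14) = -45000 + (4 + 14) = -45000 + 18 = -44982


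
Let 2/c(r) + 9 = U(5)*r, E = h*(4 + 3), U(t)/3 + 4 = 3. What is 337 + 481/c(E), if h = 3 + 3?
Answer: -64261/2 ≈ -32131.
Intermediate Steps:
h = 6
U(t) = -3 (U(t) = -12 + 3*3 = -12 + 9 = -3)
E = 42 (E = 6*(4 + 3) = 6*7 = 42)
c(r) = 2/(-9 - 3*r)
337 + 481/c(E) = 337 + 481/((2/(3*(-3 - 1*42)))) = 337 + 481/((2/(3*(-3 - 42)))) = 337 + 481/(((2/3)/(-45))) = 337 + 481/(((2/3)*(-1/45))) = 337 + 481/(-2/135) = 337 + 481*(-135/2) = 337 - 64935/2 = -64261/2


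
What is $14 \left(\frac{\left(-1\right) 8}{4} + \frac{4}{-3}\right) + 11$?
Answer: $- \frac{107}{3} \approx -35.667$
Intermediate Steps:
$14 \left(\frac{\left(-1\right) 8}{4} + \frac{4}{-3}\right) + 11 = 14 \left(\left(-8\right) \frac{1}{4} + 4 \left(- \frac{1}{3}\right)\right) + 11 = 14 \left(-2 - \frac{4}{3}\right) + 11 = 14 \left(- \frac{10}{3}\right) + 11 = - \frac{140}{3} + 11 = - \frac{107}{3}$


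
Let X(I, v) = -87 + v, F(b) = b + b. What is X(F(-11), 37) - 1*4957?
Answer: -5007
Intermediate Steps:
F(b) = 2*b
X(F(-11), 37) - 1*4957 = (-87 + 37) - 1*4957 = -50 - 4957 = -5007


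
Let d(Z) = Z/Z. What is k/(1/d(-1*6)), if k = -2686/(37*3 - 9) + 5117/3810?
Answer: -95213/3810 ≈ -24.990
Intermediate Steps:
d(Z) = 1
k = -95213/3810 (k = -2686/(111 - 9) + 5117*(1/3810) = -2686/102 + 5117/3810 = -2686*1/102 + 5117/3810 = -79/3 + 5117/3810 = -95213/3810 ≈ -24.990)
k/(1/d(-1*6)) = -95213/3810/1/1 = -95213/3810/1 = 1*(-95213/3810) = -95213/3810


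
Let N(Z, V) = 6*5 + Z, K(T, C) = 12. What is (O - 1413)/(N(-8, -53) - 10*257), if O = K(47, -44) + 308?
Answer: 1093/2548 ≈ 0.42896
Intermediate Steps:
O = 320 (O = 12 + 308 = 320)
N(Z, V) = 30 + Z
(O - 1413)/(N(-8, -53) - 10*257) = (320 - 1413)/((30 - 8) - 10*257) = -1093/(22 - 2570) = -1093/(-2548) = -1093*(-1/2548) = 1093/2548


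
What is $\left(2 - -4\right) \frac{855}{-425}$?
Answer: $- \frac{1026}{85} \approx -12.071$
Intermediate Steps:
$\left(2 - -4\right) \frac{855}{-425} = \left(2 + 4\right) 855 \left(- \frac{1}{425}\right) = 6 \left(- \frac{171}{85}\right) = - \frac{1026}{85}$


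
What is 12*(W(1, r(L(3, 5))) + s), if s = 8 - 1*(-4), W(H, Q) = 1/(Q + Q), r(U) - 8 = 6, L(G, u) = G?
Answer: 1011/7 ≈ 144.43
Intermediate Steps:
r(U) = 14 (r(U) = 8 + 6 = 14)
W(H, Q) = 1/(2*Q)
s = 12 (s = 8 + 4 = 12)
12*(W(1, r(L(3, 5))) + s) = 12*((1/2)/14 + 12) = 12*((1/2)*(1/14) + 12) = 12*(1/28 + 12) = 12*(337/28) = 1011/7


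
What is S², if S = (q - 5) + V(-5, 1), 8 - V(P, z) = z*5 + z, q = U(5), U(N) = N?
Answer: 4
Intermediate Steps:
q = 5
V(P, z) = 8 - 6*z (V(P, z) = 8 - (z*5 + z) = 8 - (5*z + z) = 8 - 6*z)
S = 2 (S = (5 - 5) + (8 - 6*1) = 0 + (8 - 6) = 0 + 2 = 2)
S² = 2² = 4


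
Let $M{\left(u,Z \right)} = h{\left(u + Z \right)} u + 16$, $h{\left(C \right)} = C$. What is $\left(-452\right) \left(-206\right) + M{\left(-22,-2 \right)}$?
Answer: $93656$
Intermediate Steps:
$M{\left(u,Z \right)} = 16 + u \left(Z + u\right)$ ($M{\left(u,Z \right)} = \left(u + Z\right) u + 16 = \left(Z + u\right) u + 16 = u \left(Z + u\right) + 16 = 16 + u \left(Z + u\right)$)
$\left(-452\right) \left(-206\right) + M{\left(-22,-2 \right)} = \left(-452\right) \left(-206\right) - \left(-16 + 22 \left(-2 - 22\right)\right) = 93112 + \left(16 - -528\right) = 93112 + \left(16 + 528\right) = 93112 + 544 = 93656$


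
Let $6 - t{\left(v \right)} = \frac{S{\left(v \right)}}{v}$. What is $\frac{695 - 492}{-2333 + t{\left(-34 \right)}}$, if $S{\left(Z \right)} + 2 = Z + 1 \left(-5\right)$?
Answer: $- \frac{6902}{79159} \approx -0.087192$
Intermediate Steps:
$S{\left(Z \right)} = -7 + Z$ ($S{\left(Z \right)} = -2 + \left(Z + 1 \left(-5\right)\right) = -2 + \left(Z - 5\right) = -2 + \left(-5 + Z\right) = -7 + Z$)
$t{\left(v \right)} = 6 - \frac{-7 + v}{v}$
$\frac{695 - 492}{-2333 + t{\left(-34 \right)}} = \frac{695 - 492}{-2333 + \left(5 + \frac{7}{-34}\right)} = \frac{203}{-2333 + \left(5 + 7 \left(- \frac{1}{34}\right)\right)} = \frac{203}{-2333 + \left(5 - \frac{7}{34}\right)} = \frac{203}{-2333 + \frac{163}{34}} = \frac{203}{- \frac{79159}{34}} = 203 \left(- \frac{34}{79159}\right) = - \frac{6902}{79159}$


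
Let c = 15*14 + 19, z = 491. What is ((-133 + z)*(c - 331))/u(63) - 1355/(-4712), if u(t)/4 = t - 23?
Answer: -2685103/11780 ≈ -227.94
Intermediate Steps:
c = 229 (c = 210 + 19 = 229)
u(t) = -92 + 4*t (u(t) = 4*(t - 23) = 4*(-23 + t) = -92 + 4*t)
((-133 + z)*(c - 331))/u(63) - 1355/(-4712) = ((-133 + 491)*(229 - 331))/(-92 + 4*63) - 1355/(-4712) = (358*(-102))/(-92 + 252) - 1355*(-1/4712) = -36516/160 + 1355/4712 = -36516*1/160 + 1355/4712 = -9129/40 + 1355/4712 = -2685103/11780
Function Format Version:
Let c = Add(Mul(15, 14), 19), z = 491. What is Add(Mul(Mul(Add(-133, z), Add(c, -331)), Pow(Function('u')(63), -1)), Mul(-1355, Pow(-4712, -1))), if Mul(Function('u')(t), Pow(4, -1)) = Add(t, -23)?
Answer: Rational(-2685103, 11780) ≈ -227.94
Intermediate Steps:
c = 229 (c = Add(210, 19) = 229)
Function('u')(t) = Add(-92, Mul(4, t)) (Function('u')(t) = Mul(4, Add(t, -23)) = Mul(4, Add(-23, t)) = Add(-92, Mul(4, t)))
Add(Mul(Mul(Add(-133, z), Add(c, -331)), Pow(Function('u')(63), -1)), Mul(-1355, Pow(-4712, -1))) = Add(Mul(Mul(Add(-133, 491), Add(229, -331)), Pow(Add(-92, Mul(4, 63)), -1)), Mul(-1355, Pow(-4712, -1))) = Add(Mul(Mul(358, -102), Pow(Add(-92, 252), -1)), Mul(-1355, Rational(-1, 4712))) = Add(Mul(-36516, Pow(160, -1)), Rational(1355, 4712)) = Add(Mul(-36516, Rational(1, 160)), Rational(1355, 4712)) = Add(Rational(-9129, 40), Rational(1355, 4712)) = Rational(-2685103, 11780)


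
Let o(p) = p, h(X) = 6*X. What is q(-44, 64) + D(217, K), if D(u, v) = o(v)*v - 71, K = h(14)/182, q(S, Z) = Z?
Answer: -1147/169 ≈ -6.7870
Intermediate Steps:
K = 6/13 (K = (6*14)/182 = 84*(1/182) = 6/13 ≈ 0.46154)
D(u, v) = -71 + v² (D(u, v) = v*v - 71 = v² - 71 = -71 + v²)
q(-44, 64) + D(217, K) = 64 + (-71 + (6/13)²) = 64 + (-71 + 36/169) = 64 - 11963/169 = -1147/169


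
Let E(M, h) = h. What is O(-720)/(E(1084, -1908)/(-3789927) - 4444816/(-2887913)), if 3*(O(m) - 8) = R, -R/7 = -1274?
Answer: 5437222570162369/2808506384406 ≈ 1936.0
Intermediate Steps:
R = 8918 (R = -7*(-1274) = 8918)
O(m) = 8942/3 (O(m) = 8 + (⅓)*8918 = 8 + 8918/3 = 8942/3)
O(-720)/(E(1084, -1908)/(-3789927) - 4444816/(-2887913)) = 8942/(3*(-1908/(-3789927) - 4444816/(-2887913))) = 8942/(3*(-1908*(-1/3789927) - 4444816*(-1/2887913))) = 8942/(3*(212/421103 + 4444816/2887913)) = 8942/(3*(1872337589604/1216108828039)) = (8942/3)*(1216108828039/1872337589604) = 5437222570162369/2808506384406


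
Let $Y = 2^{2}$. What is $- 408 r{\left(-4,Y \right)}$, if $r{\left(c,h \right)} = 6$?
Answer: $-2448$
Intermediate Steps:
$Y = 4$
$- 408 r{\left(-4,Y \right)} = \left(-408\right) 6 = -2448$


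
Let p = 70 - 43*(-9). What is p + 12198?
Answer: 12655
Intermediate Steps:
p = 457 (p = 70 + 387 = 457)
p + 12198 = 457 + 12198 = 12655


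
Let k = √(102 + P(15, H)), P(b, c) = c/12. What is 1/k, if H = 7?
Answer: 2*√3693/1231 ≈ 0.098733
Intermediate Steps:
P(b, c) = c/12 (P(b, c) = c*(1/12) = c/12)
k = √3693/6 (k = √(102 + (1/12)*7) = √(102 + 7/12) = √(1231/12) = √3693/6 ≈ 10.128)
1/k = 1/(√3693/6) = 2*√3693/1231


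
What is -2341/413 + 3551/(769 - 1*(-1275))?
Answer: -474063/120596 ≈ -3.9310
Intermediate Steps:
-2341/413 + 3551/(769 - 1*(-1275)) = -2341*1/413 + 3551/(769 + 1275) = -2341/413 + 3551/2044 = -474063/120596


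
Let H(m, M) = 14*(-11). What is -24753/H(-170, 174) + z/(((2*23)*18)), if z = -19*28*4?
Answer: 5041943/31878 ≈ 158.16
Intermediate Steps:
z = -2128 (z = -532*4 = -2128)
H(m, M) = -154
-24753/H(-170, 174) + z/(((2*23)*18)) = -24753/(-154) - 2128/((2*23)*18) = -24753*(-1/154) - 2128/(46*18) = 24753/154 - 2128/828 = 24753/154 - 2128*1/828 = 24753/154 - 532/207 = 5041943/31878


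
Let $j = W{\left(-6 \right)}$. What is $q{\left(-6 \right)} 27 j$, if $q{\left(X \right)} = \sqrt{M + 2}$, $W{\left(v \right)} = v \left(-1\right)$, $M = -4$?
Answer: $162 i \sqrt{2} \approx 229.1 i$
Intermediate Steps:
$W{\left(v \right)} = - v$
$j = 6$ ($j = \left(-1\right) \left(-6\right) = 6$)
$q{\left(X \right)} = i \sqrt{2}$ ($q{\left(X \right)} = \sqrt{-4 + 2} = \sqrt{-2} = i \sqrt{2}$)
$q{\left(-6 \right)} 27 j = i \sqrt{2} \cdot 27 \cdot 6 = 27 i \sqrt{2} \cdot 6 = 162 i \sqrt{2}$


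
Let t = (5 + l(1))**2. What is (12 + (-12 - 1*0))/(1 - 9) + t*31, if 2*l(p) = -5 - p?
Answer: 124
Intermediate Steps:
l(p) = -5/2 - p/2 (l(p) = (-5 - p)/2 = -5/2 - p/2)
t = 4 (t = (5 + (-5/2 - 1/2*1))**2 = (5 + (-5/2 - 1/2))**2 = (5 - 3)**2 = 2**2 = 4)
(12 + (-12 - 1*0))/(1 - 9) + t*31 = (12 + (-12 - 1*0))/(1 - 9) + 4*31 = (12 + (-12 + 0))/(-8) + 124 = (12 - 12)*(-1/8) + 124 = 0*(-1/8) + 124 = 0 + 124 = 124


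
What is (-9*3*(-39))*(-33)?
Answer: -34749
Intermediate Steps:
(-9*3*(-39))*(-33) = -27*(-39)*(-33) = 1053*(-33) = -34749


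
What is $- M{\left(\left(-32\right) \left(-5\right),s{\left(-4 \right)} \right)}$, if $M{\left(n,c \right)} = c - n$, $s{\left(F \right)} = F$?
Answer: $164$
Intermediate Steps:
$- M{\left(\left(-32\right) \left(-5\right),s{\left(-4 \right)} \right)} = - (-4 - \left(-32\right) \left(-5\right)) = - (-4 - 160) = \left(-1\right) \left(-164\right) = 164$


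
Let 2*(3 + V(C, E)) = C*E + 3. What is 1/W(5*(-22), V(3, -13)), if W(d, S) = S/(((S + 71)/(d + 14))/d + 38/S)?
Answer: 4447/51744 ≈ 0.085942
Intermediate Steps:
V(C, E) = -3/2 + C*E/2 (V(C, E) = -3 + (C*E + 3)/2 = -3 + (3 + C*E)/2 = -3 + (3/2 + C*E/2) = -3/2 + C*E/2)
W(d, S) = S/(38/S + (71 + S)/(d*(14 + d))) (W(d, S) = S/(((71 + S)/(14 + d))/d + 38/S) = S/((71 + S)/(d*(14 + d)) + 38/S) = S/(38/S + (71 + S)/(d*(14 + d))))
1/W(5*(-22), V(3, -13)) = 1/((5*(-22))*(-3/2 + (1/2)*3*(-13))**2*(14 + 5*(-22))/((-3/2 + (1/2)*3*(-13))**2 + 38*(5*(-22))**2 + 71*(-3/2 + (1/2)*3*(-13)) + 532*(5*(-22)))) = 1/(-110*(-3/2 - 39/2)**2*(14 - 110)/((-3/2 - 39/2)**2 + 38*(-110)**2 + 71*(-3/2 - 39/2) + 532*(-110))) = 1/(-110*(-21)**2*(-96)/((-21)**2 + 38*12100 + 71*(-21) - 58520)) = 1/(-110*441*(-96)/(441 + 459800 - 1491 - 58520)) = 1/(-110*441*(-96)/400230) = 1/(-110*441*1/400230*(-96)) = 1/(51744/4447) = 4447/51744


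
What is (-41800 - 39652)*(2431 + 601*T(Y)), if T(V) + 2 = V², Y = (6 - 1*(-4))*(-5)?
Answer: -122481734508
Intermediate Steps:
Y = -50 (Y = (6 + 4)*(-5) = 10*(-5) = -50)
T(V) = -2 + V²
(-41800 - 39652)*(2431 + 601*T(Y)) = (-41800 - 39652)*(2431 + 601*(-2 + (-50)²)) = -81452*(2431 + 601*(-2 + 2500)) = -81452*(2431 + 601*2498) = -81452*(2431 + 1501298) = -81452*1503729 = -122481734508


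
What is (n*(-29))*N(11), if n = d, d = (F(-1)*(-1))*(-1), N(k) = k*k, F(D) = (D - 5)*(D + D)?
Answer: -42108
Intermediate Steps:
F(D) = 2*D*(-5 + D) (F(D) = (-5 + D)*(2*D) = 2*D*(-5 + D))
N(k) = k²
d = 12 (d = ((2*(-1)*(-5 - 1))*(-1))*(-1) = ((2*(-1)*(-6))*(-1))*(-1) = (12*(-1))*(-1) = -12*(-1) = 12)
n = 12
(n*(-29))*N(11) = (12*(-29))*11² = -348*121 = -42108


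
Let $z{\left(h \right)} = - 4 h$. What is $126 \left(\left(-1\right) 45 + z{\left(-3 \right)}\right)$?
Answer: $-4158$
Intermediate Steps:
$126 \left(\left(-1\right) 45 + z{\left(-3 \right)}\right) = 126 \left(\left(-1\right) 45 - -12\right) = 126 \left(-45 + 12\right) = 126 \left(-33\right) = -4158$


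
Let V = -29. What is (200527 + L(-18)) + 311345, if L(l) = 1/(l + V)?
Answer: 24057983/47 ≈ 5.1187e+5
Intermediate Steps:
L(l) = 1/(-29 + l) (L(l) = 1/(l - 29) = 1/(-29 + l))
(200527 + L(-18)) + 311345 = (200527 + 1/(-29 - 18)) + 311345 = (200527 + 1/(-47)) + 311345 = (200527 - 1/47) + 311345 = 9424768/47 + 311345 = 24057983/47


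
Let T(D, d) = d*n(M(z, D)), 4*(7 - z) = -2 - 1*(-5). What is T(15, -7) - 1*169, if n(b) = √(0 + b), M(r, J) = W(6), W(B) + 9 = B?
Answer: -169 - 7*I*√3 ≈ -169.0 - 12.124*I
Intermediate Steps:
W(B) = -9 + B
z = 25/4 (z = 7 - (-2 - 1*(-5))/4 = 7 - (-2 + 5)/4 = 7 - ¼*3 = 7 - ¾ = 25/4 ≈ 6.2500)
M(r, J) = -3 (M(r, J) = -9 + 6 = -3)
n(b) = √b
T(D, d) = I*d*√3 (T(D, d) = d*√(-3) = d*(I*√3) = I*d*√3)
T(15, -7) - 1*169 = I*(-7)*√3 - 1*169 = -7*I*√3 - 169 = -169 - 7*I*√3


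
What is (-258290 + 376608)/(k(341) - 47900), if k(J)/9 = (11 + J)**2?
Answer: 59159/533618 ≈ 0.11086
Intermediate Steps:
k(J) = 9*(11 + J)**2
(-258290 + 376608)/(k(341) - 47900) = (-258290 + 376608)/(9*(11 + 341)**2 - 47900) = 118318/(9*352**2 - 47900) = 118318/(9*123904 - 47900) = 118318/(1115136 - 47900) = 118318/1067236 = 118318*(1/1067236) = 59159/533618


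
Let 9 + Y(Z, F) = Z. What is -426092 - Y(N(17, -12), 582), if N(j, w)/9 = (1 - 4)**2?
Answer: -426164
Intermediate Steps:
N(j, w) = 81 (N(j, w) = 9*(1 - 4)**2 = 9*(-3)**2 = 9*9 = 81)
Y(Z, F) = -9 + Z
-426092 - Y(N(17, -12), 582) = -426092 - (-9 + 81) = -426092 - 1*72 = -426092 - 72 = -426164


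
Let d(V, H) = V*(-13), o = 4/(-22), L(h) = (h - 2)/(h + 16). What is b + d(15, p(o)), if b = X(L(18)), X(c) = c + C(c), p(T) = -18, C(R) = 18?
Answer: -3001/17 ≈ -176.53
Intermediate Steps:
L(h) = (-2 + h)/(16 + h)
o = -2/11 (o = 4*(-1/22) = -2/11 ≈ -0.18182)
X(c) = 18 + c (X(c) = c + 18 = 18 + c)
b = 314/17 (b = 18 + (-2 + 18)/(16 + 18) = 18 + 16/34 = 18 + (1/34)*16 = 18 + 8/17 = 314/17 ≈ 18.471)
d(V, H) = -13*V
b + d(15, p(o)) = 314/17 - 13*15 = 314/17 - 195 = -3001/17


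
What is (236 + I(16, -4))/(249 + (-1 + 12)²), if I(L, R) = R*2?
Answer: 114/185 ≈ 0.61622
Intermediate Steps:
I(L, R) = 2*R
(236 + I(16, -4))/(249 + (-1 + 12)²) = (236 + 2*(-4))/(249 + (-1 + 12)²) = (236 - 8)/(249 + 11²) = 228/(249 + 121) = 228/370 = 228*(1/370) = 114/185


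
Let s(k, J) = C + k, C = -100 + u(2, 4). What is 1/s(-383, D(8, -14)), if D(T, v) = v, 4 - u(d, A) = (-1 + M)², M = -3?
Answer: -1/495 ≈ -0.0020202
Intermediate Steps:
u(d, A) = -12 (u(d, A) = 4 - (-1 - 3)² = 4 - 1*(-4)² = 4 - 1*16 = 4 - 16 = -12)
C = -112 (C = -100 - 12 = -112)
s(k, J) = -112 + k
1/s(-383, D(8, -14)) = 1/(-112 - 383) = 1/(-495) = -1/495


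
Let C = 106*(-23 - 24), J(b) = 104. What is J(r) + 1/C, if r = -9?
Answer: 518127/4982 ≈ 104.00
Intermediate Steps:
C = -4982 (C = 106*(-47) = -4982)
J(r) + 1/C = 104 + 1/(-4982) = 104 - 1/4982 = 518127/4982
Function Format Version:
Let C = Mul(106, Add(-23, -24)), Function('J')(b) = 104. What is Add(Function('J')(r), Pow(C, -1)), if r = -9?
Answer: Rational(518127, 4982) ≈ 104.00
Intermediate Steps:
C = -4982 (C = Mul(106, -47) = -4982)
Add(Function('J')(r), Pow(C, -1)) = Add(104, Pow(-4982, -1)) = Add(104, Rational(-1, 4982)) = Rational(518127, 4982)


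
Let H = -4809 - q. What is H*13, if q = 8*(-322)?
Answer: -29029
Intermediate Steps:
q = -2576
H = -2233 (H = -4809 - 1*(-2576) = -4809 + 2576 = -2233)
H*13 = -2233*13 = -29029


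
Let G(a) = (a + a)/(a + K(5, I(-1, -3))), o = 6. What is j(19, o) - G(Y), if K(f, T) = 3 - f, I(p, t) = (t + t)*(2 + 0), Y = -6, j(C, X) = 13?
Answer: 23/2 ≈ 11.500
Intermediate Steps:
I(p, t) = 4*t (I(p, t) = (2*t)*2 = 4*t)
G(a) = 2*a/(-2 + a) (G(a) = (a + a)/(a + (3 - 1*5)) = (2*a)/(a + (3 - 5)) = (2*a)/(a - 2) = (2*a)/(-2 + a) = 2*a/(-2 + a))
j(19, o) - G(Y) = 13 - 2*(-6)/(-2 - 6) = 13 - 2*(-6)/(-8) = 13 - 2*(-6)*(-1)/8 = 13 - 1*3/2 = 13 - 3/2 = 23/2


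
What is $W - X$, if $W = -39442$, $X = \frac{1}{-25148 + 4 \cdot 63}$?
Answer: $- \frac{981948031}{24896} \approx -39442.0$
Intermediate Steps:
$X = - \frac{1}{24896}$ ($X = \frac{1}{-25148 + 252} = \frac{1}{-24896} = - \frac{1}{24896} \approx -4.0167 \cdot 10^{-5}$)
$W - X = -39442 - - \frac{1}{24896} = -39442 + \frac{1}{24896} = - \frac{981948031}{24896}$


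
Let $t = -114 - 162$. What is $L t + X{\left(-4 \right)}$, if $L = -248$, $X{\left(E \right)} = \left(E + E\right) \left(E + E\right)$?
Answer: $68512$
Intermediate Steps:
$t = -276$
$X{\left(E \right)} = 4 E^{2}$ ($X{\left(E \right)} = 2 E 2 E = 4 E^{2}$)
$L t + X{\left(-4 \right)} = \left(-248\right) \left(-276\right) + 4 \left(-4\right)^{2} = 68448 + 4 \cdot 16 = 68448 + 64 = 68512$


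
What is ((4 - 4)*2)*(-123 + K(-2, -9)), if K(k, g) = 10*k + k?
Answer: 0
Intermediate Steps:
K(k, g) = 11*k
((4 - 4)*2)*(-123 + K(-2, -9)) = ((4 - 4)*2)*(-123 + 11*(-2)) = (0*2)*(-123 - 22) = 0*(-145) = 0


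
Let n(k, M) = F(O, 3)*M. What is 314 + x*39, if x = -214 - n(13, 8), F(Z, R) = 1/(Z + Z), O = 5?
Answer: -40316/5 ≈ -8063.2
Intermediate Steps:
F(Z, R) = 1/(2*Z)
n(k, M) = M/10 (n(k, M) = ((½)/5)*M = ((½)*(⅕))*M = M/10)
x = -1074/5 (x = -214 - 8/10 = -214 - 1*⅘ = -214 - ⅘ = -1074/5 ≈ -214.80)
314 + x*39 = 314 - 1074/5*39 = 314 - 41886/5 = -40316/5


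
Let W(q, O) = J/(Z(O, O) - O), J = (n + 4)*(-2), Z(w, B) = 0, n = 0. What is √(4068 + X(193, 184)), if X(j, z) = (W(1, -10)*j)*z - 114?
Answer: I*√611390/5 ≈ 156.38*I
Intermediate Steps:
J = -8 (J = (0 + 4)*(-2) = 4*(-2) = -8)
W(q, O) = 8/O (W(q, O) = -8/(0 - O) = -8*(-1/O) = -(-8)/O = 8/O)
X(j, z) = -114 - 4*j*z/5 (X(j, z) = ((8/(-10))*j)*z - 114 = ((8*(-⅒))*j)*z - 114 = (-4*j/5)*z - 114 = -4*j*z/5 - 114 = -114 - 4*j*z/5)
√(4068 + X(193, 184)) = √(4068 + (-114 - ⅘*193*184)) = √(4068 + (-114 - 142048/5)) = √(4068 - 142618/5) = √(-122278/5) = I*√611390/5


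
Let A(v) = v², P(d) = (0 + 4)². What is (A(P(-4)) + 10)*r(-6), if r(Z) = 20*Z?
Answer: -31920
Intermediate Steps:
P(d) = 16 (P(d) = 4² = 16)
(A(P(-4)) + 10)*r(-6) = (16² + 10)*(20*(-6)) = (256 + 10)*(-120) = 266*(-120) = -31920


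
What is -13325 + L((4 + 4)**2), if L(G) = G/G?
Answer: -13324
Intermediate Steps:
L(G) = 1
-13325 + L((4 + 4)**2) = -13325 + 1 = -13324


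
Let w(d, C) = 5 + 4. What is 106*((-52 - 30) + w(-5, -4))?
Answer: -7738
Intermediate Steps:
w(d, C) = 9
106*((-52 - 30) + w(-5, -4)) = 106*((-52 - 30) + 9) = 106*(-82 + 9) = 106*(-73) = -7738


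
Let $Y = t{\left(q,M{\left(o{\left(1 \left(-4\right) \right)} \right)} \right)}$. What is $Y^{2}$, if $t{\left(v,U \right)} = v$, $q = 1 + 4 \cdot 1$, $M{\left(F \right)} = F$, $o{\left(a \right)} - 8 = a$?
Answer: $25$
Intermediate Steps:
$o{\left(a \right)} = 8 + a$
$q = 5$ ($q = 1 + 4 = 5$)
$Y = 5$
$Y^{2} = 5^{2} = 25$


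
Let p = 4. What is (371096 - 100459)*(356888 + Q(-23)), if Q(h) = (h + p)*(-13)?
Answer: 96653944995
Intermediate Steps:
Q(h) = -52 - 13*h (Q(h) = (h + 4)*(-13) = (4 + h)*(-13) = -52 - 13*h)
(371096 - 100459)*(356888 + Q(-23)) = (371096 - 100459)*(356888 + (-52 - 13*(-23))) = 270637*(356888 + (-52 + 299)) = 270637*(356888 + 247) = 270637*357135 = 96653944995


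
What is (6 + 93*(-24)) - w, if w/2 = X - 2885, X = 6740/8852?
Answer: 7839502/2213 ≈ 3542.5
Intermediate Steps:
X = 1685/2213 (X = 6740*(1/8852) = 1685/2213 ≈ 0.76141)
w = -12765640/2213 (w = 2*(1685/2213 - 2885) = 2*(-6382820/2213) = -12765640/2213 ≈ -5768.5)
(6 + 93*(-24)) - w = (6 + 93*(-24)) - 1*(-12765640/2213) = (6 - 2232) + 12765640/2213 = -2226 + 12765640/2213 = 7839502/2213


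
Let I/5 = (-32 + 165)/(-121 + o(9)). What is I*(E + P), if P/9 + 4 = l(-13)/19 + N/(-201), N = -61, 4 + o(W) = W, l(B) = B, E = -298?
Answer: 3758510/1943 ≈ 1934.4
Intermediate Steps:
o(W) = -4 + W
P = -50190/1273 (P = -36 + 9*(-13/19 - 61/(-201)) = -36 + 9*(-13*1/19 - 61*(-1/201)) = -36 + 9*(-13/19 + 61/201) = -36 + 9*(-1454/3819) = -36 - 4362/1273 = -50190/1273 ≈ -39.427)
I = -665/116 (I = 5*((-32 + 165)/(-121 + (-4 + 9))) = 5*(133/(-121 + 5)) = 5*(133/(-116)) = 5*(133*(-1/116)) = 5*(-133/116) = -665/116 ≈ -5.7328)
I*(E + P) = -665*(-298 - 50190/1273)/116 = -665/116*(-429544/1273) = 3758510/1943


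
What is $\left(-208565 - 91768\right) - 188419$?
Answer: $-488752$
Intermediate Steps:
$\left(-208565 - 91768\right) - 188419 = -300333 - 188419 = -488752$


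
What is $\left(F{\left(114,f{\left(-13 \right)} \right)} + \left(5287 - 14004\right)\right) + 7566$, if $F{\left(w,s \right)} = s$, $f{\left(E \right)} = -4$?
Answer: $-1155$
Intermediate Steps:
$\left(F{\left(114,f{\left(-13 \right)} \right)} + \left(5287 - 14004\right)\right) + 7566 = \left(-4 + \left(5287 - 14004\right)\right) + 7566 = \left(-4 - 8717\right) + 7566 = -8721 + 7566 = -1155$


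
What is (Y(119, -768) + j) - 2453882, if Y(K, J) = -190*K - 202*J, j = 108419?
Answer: -2212937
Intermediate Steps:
Y(K, J) = -202*J - 190*K
(Y(119, -768) + j) - 2453882 = ((-202*(-768) - 190*119) + 108419) - 2453882 = ((155136 - 22610) + 108419) - 2453882 = (132526 + 108419) - 2453882 = 240945 - 2453882 = -2212937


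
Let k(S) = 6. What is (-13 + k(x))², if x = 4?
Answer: 49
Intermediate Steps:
(-13 + k(x))² = (-13 + 6)² = (-7)² = 49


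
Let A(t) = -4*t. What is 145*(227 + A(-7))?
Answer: 36975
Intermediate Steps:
145*(227 + A(-7)) = 145*(227 - 4*(-7)) = 145*(227 + 28) = 145*255 = 36975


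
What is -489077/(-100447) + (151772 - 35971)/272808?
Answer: 145055981263/27402745176 ≈ 5.2935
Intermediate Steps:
-489077/(-100447) + (151772 - 35971)/272808 = -489077*(-1/100447) + 115801*(1/272808) = 489077/100447 + 115801/272808 = 145055981263/27402745176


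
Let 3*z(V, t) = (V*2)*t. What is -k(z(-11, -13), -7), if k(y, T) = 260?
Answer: -260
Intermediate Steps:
z(V, t) = 2*V*t/3 (z(V, t) = ((V*2)*t)/3 = ((2*V)*t)/3 = (2*V*t)/3 = 2*V*t/3)
-k(z(-11, -13), -7) = -1*260 = -260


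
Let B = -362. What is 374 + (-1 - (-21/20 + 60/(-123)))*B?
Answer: 73519/410 ≈ 179.31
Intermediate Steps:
374 + (-1 - (-21/20 + 60/(-123)))*B = 374 + (-1 - (-21/20 + 60/(-123)))*(-362) = 374 + (-1 - (-21*1/20 + 60*(-1/123)))*(-362) = 374 + (-1 - (-21/20 - 20/41))*(-362) = 374 + (-1 - 1*(-1261/820))*(-362) = 374 + (-1 + 1261/820)*(-362) = 374 + (441/820)*(-362) = 374 - 79821/410 = 73519/410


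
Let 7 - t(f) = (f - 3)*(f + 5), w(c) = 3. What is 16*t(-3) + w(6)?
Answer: 307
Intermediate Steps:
t(f) = 7 - (-3 + f)*(5 + f) (t(f) = 7 - (f - 3)*(f + 5) = 7 - (-3 + f)*(5 + f))
16*t(-3) + w(6) = 16*(22 - 1*(-3)² - 2*(-3)) + 3 = 16*(22 - 1*9 + 6) + 3 = 16*(22 - 9 + 6) + 3 = 16*19 + 3 = 304 + 3 = 307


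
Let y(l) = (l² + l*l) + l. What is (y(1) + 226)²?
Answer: 52441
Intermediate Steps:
y(l) = l + 2*l² (y(l) = (l² + l²) + l = 2*l² + l = l + 2*l²)
(y(1) + 226)² = (1*(1 + 2*1) + 226)² = (1*(1 + 2) + 226)² = (1*3 + 226)² = (3 + 226)² = 229² = 52441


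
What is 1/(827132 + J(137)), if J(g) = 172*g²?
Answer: 1/4055400 ≈ 2.4658e-7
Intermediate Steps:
1/(827132 + J(137)) = 1/(827132 + 172*137²) = 1/(827132 + 172*18769) = 1/(827132 + 3228268) = 1/4055400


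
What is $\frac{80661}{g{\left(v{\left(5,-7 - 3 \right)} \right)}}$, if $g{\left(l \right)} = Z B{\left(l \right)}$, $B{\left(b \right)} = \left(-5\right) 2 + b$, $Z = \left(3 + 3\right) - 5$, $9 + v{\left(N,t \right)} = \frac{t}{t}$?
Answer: $- \frac{26887}{6} \approx -4481.2$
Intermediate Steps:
$v{\left(N,t \right)} = -8$ ($v{\left(N,t \right)} = -9 + \frac{t}{t} = -9 + 1 = -8$)
$Z = 1$ ($Z = 6 - 5 = 1$)
$B{\left(b \right)} = -10 + b$
$g{\left(l \right)} = -10 + l$ ($g{\left(l \right)} = 1 \left(-10 + l\right) = -10 + l$)
$\frac{80661}{g{\left(v{\left(5,-7 - 3 \right)} \right)}} = \frac{80661}{-10 - 8} = \frac{80661}{-18} = 80661 \left(- \frac{1}{18}\right) = - \frac{26887}{6}$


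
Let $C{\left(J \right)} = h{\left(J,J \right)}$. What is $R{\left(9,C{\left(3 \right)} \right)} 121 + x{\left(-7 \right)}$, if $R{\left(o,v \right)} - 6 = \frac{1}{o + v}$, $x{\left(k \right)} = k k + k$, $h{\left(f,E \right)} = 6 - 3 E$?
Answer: $\frac{4729}{6} \approx 788.17$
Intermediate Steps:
$x{\left(k \right)} = k + k^{2}$ ($x{\left(k \right)} = k^{2} + k = k + k^{2}$)
$C{\left(J \right)} = 6 - 3 J$
$R{\left(o,v \right)} = 6 + \frac{1}{o + v}$
$R{\left(9,C{\left(3 \right)} \right)} 121 + x{\left(-7 \right)} = \frac{1 + 6 \cdot 9 + 6 \left(6 - 9\right)}{9 + \left(6 - 9\right)} 121 - 7 \left(1 - 7\right) = \frac{1 + 54 + 6 \left(6 - 9\right)}{9 + \left(6 - 9\right)} 121 - -42 = \frac{1 + 54 + 6 \left(-3\right)}{9 - 3} \cdot 121 + 42 = \frac{1 + 54 - 18}{6} \cdot 121 + 42 = \frac{1}{6} \cdot 37 \cdot 121 + 42 = \frac{37}{6} \cdot 121 + 42 = \frac{4477}{6} + 42 = \frac{4729}{6}$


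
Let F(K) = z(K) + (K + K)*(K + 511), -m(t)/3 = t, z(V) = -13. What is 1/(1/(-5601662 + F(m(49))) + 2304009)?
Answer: 5708691/13152875442218 ≈ 4.3403e-7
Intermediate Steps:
m(t) = -3*t
F(K) = -13 + 2*K*(511 + K) (F(K) = -13 + (K + K)*(K + 511) = -13 + (2*K)*(511 + K) = -13 + 2*K*(511 + K))
1/(1/(-5601662 + F(m(49))) + 2304009) = 1/(1/(-5601662 + (-13 + 2*(-3*49)² + 1022*(-3*49))) + 2304009) = 1/(1/(-5601662 + (-13 + 2*(-147)² + 1022*(-147))) + 2304009) = 1/(1/(-5601662 + (-13 + 2*21609 - 150234)) + 2304009) = 1/(1/(-5601662 + (-13 + 43218 - 150234)) + 2304009) = 1/(1/(-5601662 - 107029) + 2304009) = 1/(1/(-5708691) + 2304009) = 1/(-1/5708691 + 2304009) = 1/(13152875442218/5708691) = 5708691/13152875442218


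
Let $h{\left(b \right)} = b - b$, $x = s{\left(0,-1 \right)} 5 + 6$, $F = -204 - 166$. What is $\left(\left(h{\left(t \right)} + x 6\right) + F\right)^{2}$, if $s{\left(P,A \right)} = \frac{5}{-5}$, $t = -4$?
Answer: $132496$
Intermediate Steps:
$F = -370$ ($F = -204 - 166 = -370$)
$s{\left(P,A \right)} = -1$ ($s{\left(P,A \right)} = 5 \left(- \frac{1}{5}\right) = -1$)
$x = 1$ ($x = \left(-1\right) 5 + 6 = -5 + 6 = 1$)
$h{\left(b \right)} = 0$
$\left(\left(h{\left(t \right)} + x 6\right) + F\right)^{2} = \left(\left(0 + 1 \cdot 6\right) - 370\right)^{2} = \left(\left(0 + 6\right) - 370\right)^{2} = \left(6 - 370\right)^{2} = \left(-364\right)^{2} = 132496$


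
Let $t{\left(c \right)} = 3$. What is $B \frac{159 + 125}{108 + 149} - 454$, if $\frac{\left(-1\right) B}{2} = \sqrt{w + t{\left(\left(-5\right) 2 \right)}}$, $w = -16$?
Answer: $-454 - \frac{568 i \sqrt{13}}{257} \approx -454.0 - 7.9687 i$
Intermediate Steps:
$B = - 2 i \sqrt{13}$ ($B = - 2 \sqrt{-16 + 3} = - 2 \sqrt{-13} = - 2 i \sqrt{13} \approx - 7.2111 i$)
$B \frac{159 + 125}{108 + 149} - 454 = - 2 i \sqrt{13} \frac{159 + 125}{108 + 149} - 454 = - 2 i \sqrt{13} \cdot \frac{284}{257} - 454 = - \frac{568 i \sqrt{13}}{257} - 454 = -454 - \frac{568 i \sqrt{13}}{257}$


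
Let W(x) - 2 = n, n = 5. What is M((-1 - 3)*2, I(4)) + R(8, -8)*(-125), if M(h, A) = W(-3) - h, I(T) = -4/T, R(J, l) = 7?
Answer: -860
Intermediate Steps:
W(x) = 7 (W(x) = 2 + 5 = 7)
M(h, A) = 7 - h
M((-1 - 3)*2, I(4)) + R(8, -8)*(-125) = (7 - (-1 - 3)*2) + 7*(-125) = (7 - (-4)*2) - 875 = (7 - 1*(-8)) - 875 = (7 + 8) - 875 = 15 - 875 = -860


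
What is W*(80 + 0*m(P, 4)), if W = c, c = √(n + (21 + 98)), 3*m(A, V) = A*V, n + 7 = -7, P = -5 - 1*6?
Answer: 80*√105 ≈ 819.76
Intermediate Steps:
P = -11 (P = -5 - 6 = -11)
n = -14 (n = -7 - 7 = -14)
m(A, V) = A*V/3 (m(A, V) = (A*V)/3 = A*V/3)
c = √105 (c = √(-14 + (21 + 98)) = √(-14 + 119) = √105 ≈ 10.247)
W = √105 ≈ 10.247
W*(80 + 0*m(P, 4)) = √105*(80 + 0*((⅓)*(-11)*4)) = √105*(80 + 0*(-44/3)) = √105*(80 + 0) = √105*80 = 80*√105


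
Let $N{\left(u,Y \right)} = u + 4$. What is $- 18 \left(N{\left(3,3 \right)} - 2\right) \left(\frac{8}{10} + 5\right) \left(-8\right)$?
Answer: $4176$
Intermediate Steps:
$N{\left(u,Y \right)} = 4 + u$
$- 18 \left(N{\left(3,3 \right)} - 2\right) \left(\frac{8}{10} + 5\right) \left(-8\right) = - 18 \left(\left(4 + 3\right) - 2\right) \left(\frac{8}{10} + 5\right) \left(-8\right) = - 18 \left(7 - 2\right) \left(8 \cdot \frac{1}{10} + 5\right) \left(-8\right) = - 18 \cdot 5 \left(\frac{4}{5} + 5\right) \left(-8\right) = - 18 \cdot 5 \cdot \frac{29}{5} \left(-8\right) = \left(-18\right) 29 \left(-8\right) = \left(-522\right) \left(-8\right) = 4176$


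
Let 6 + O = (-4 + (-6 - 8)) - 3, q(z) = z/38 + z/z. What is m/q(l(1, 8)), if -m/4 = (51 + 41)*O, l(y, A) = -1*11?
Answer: 13984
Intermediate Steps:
l(y, A) = -11
q(z) = 1 + z/38 (q(z) = z*(1/38) + 1 = z/38 + 1 = 1 + z/38)
O = -27 (O = -6 + ((-4 + (-6 - 8)) - 3) = -6 + ((-4 - 14) - 3) = -6 + (-18 - 3) = -6 - 21 = -27)
m = 9936 (m = -4*(51 + 41)*(-27) = -368*(-27) = -4*(-2484) = 9936)
m/q(l(1, 8)) = 9936/(1 + (1/38)*(-11)) = 9936/(1 - 11/38) = 9936/(27/38) = 9936*(38/27) = 13984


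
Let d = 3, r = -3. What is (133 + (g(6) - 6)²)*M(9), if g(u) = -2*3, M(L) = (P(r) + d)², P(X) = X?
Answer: 0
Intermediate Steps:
M(L) = 0 (M(L) = (-3 + 3)² = 0² = 0)
g(u) = -6
(133 + (g(6) - 6)²)*M(9) = (133 + (-6 - 6)²)*0 = (133 + (-12)²)*0 = (133 + 144)*0 = 277*0 = 0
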